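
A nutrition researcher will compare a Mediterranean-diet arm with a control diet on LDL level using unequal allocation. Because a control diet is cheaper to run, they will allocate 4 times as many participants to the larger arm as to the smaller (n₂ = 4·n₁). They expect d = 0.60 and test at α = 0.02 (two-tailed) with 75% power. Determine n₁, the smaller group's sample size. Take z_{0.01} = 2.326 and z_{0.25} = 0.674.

n₁ = 32

With allocation ratio k = n₂/n₁ = 4, Var(x̄₁−x̄₂) = σ²(1/n₁ + 1/(k·n₁)) = σ²·(k+1)/(k·n₁).
So n₁ = (1 + 1/k)·((z_{α/2} + z_β)/d)² = 1.250 × (3.000/0.60)².
n₁ = 1.250 × 25.00 = 31.2.
Round up: n₁ = 32, giving n₂ = 4 × 32 = 128.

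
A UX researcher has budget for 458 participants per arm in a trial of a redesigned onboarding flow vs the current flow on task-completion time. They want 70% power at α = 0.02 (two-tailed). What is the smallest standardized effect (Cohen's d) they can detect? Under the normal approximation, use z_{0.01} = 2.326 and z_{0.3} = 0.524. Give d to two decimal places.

d_min ≈ 0.19

For two independent groups of n = 458 each: d_min = (z_{α/2} + z_β)·√(2/n).
z-sum = 2.326 + 0.524 = 2.850.
d_min = 2.850 × √(2/458) = 2.850 × 0.0661 = 0.188.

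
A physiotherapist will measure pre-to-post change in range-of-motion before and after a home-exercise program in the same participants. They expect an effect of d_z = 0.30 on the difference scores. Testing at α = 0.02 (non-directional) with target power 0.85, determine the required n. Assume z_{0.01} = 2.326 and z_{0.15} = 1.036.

For a paired (one-sample on differences) test: n = ((z_{α/2} + z_β) / d)².
z_{α/2} + z_β = 2.326 + 1.036 = 3.362.
n = (3.362 / 0.30)² = 11.207² = 125.59.
Round up.

n = 126 pairs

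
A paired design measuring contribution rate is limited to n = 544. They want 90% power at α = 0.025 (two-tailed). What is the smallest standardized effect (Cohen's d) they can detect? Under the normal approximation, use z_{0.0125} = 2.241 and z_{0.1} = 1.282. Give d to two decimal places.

For a single sample (or paired design) of n = 544: d_min = (z_{α/2} + z_β)/√n.
z-sum = 2.241 + 1.282 = 3.523.
d_min = 3.523 / √544 = 3.523 / 23.324 = 0.151.

d_min ≈ 0.15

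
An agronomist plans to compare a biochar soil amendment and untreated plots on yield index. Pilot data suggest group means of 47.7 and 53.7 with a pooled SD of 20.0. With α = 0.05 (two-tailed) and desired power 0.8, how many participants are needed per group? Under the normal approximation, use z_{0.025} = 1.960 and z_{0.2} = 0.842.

n = 175 per group

Cohen's d = |M₁ − M₂| / SD_pooled = |47.7 − 53.7| / 20.0 = 6.0 / 20.0 = 0.300.
For two independent groups with equal n: n = 2·((z_{α/2} + z_β) / d)².
z_{α/2} + z_β = 1.960 + 0.842 = 2.802.
n = 2 × (2.802 / 0.300)² = 2 × 9.340² = 2 × 87.24 = 174.5.
Round up to the next whole participant.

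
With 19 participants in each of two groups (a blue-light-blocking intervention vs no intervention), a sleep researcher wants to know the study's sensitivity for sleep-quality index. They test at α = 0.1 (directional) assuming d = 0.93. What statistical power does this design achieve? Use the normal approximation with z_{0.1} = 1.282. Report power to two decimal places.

For two equal groups, power = Φ(d·√(n/2) − z_{α}).
d·√(n/2) = 0.93 × √(19/2) = 0.93 × 3.082 = 2.866.
z_β = 2.866 − 1.282 = 1.584.
Power = Φ(1.584) = 0.943.

power ≈ 0.94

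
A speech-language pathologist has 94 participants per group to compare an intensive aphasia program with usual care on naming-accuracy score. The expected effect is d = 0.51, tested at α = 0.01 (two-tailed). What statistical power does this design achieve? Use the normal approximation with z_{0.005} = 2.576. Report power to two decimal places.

For two equal groups, power = Φ(d·√(n/2) − z_{α/2}).
d·√(n/2) = 0.51 × √(94/2) = 0.51 × 6.856 = 3.496.
z_β = 3.496 − 2.576 = 0.920.
Power = Φ(0.920) = 0.821.

power ≈ 0.82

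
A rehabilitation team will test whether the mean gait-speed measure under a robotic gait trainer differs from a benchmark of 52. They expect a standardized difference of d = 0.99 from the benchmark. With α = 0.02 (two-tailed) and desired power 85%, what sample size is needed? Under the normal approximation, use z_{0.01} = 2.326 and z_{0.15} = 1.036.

For a one-sample test: n = ((z_{α/2} + z_β) / d)².
z_{α/2} + z_β = 2.326 + 1.036 = 3.362.
n = (3.362 / 0.99)² = 3.396² = 11.53.
Round up.

n = 12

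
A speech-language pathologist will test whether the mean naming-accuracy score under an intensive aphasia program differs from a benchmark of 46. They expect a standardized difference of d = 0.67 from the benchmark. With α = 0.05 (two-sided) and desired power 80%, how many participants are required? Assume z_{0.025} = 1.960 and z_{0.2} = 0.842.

n = 18

For a one-sample test: n = ((z_{α/2} + z_β) / d)².
z_{α/2} + z_β = 1.960 + 0.842 = 2.802.
n = (2.802 / 0.67)² = 4.182² = 17.49.
Round up.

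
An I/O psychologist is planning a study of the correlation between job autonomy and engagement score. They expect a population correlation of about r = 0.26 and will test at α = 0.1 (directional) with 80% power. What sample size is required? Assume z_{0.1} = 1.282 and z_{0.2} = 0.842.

Fisher's z: C = ½·ln((1+r)/(1−r)) = ½·ln(1.7027) = 0.2661.
n = ((z_{α} + z_β)/C)² + 3.
(1.282 + 0.842) / 0.2661 = 2.124 / 0.2661 = 7.982.
n = 7.982² + 3 = 63.71 + 3 = 66.7.
Round up.

n = 67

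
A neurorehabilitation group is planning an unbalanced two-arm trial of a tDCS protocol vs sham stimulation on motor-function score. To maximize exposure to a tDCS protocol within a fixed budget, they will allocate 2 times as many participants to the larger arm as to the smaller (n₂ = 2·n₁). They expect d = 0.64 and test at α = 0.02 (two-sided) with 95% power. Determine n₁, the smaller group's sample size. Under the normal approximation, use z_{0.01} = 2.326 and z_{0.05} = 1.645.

n₁ = 58

With allocation ratio k = n₂/n₁ = 2, Var(x̄₁−x̄₂) = σ²(1/n₁ + 1/(k·n₁)) = σ²·(k+1)/(k·n₁).
So n₁ = (1 + 1/k)·((z_{α/2} + z_β)/d)² = 1.500 × (3.971/0.64)².
n₁ = 1.500 × 38.50 = 57.7.
Round up: n₁ = 58, giving n₂ = 2 × 58 = 116.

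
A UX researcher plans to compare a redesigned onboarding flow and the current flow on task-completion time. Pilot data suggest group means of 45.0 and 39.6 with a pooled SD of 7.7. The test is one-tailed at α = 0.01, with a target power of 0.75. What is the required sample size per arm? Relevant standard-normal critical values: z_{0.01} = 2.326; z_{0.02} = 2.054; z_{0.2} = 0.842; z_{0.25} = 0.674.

Cohen's d = |M₁ − M₂| / SD_pooled = |45.0 − 39.6| / 7.7 = 5.4 / 7.7 = 0.701.
For two independent groups with equal n: n = 2·((z_{α} + z_β) / d)².
z_{α} + z_β = 2.326 + 0.674 = 3.000.
n = 2 × (3.000 / 0.701)² = 2 × 4.280² = 2 × 18.31 = 36.6.
Round up to the next whole participant.

n = 37 per group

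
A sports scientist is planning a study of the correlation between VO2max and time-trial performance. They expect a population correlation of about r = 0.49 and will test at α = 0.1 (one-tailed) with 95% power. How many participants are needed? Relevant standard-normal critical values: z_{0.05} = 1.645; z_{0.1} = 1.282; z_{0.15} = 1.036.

Fisher's z: C = ½·ln((1+r)/(1−r)) = ½·ln(2.9216) = 0.5361.
n = ((z_{α} + z_β)/C)² + 3.
(1.282 + 1.645) / 0.5361 = 2.927 / 0.5361 = 5.460.
n = 5.460² + 3 = 29.81 + 3 = 32.8.
Round up.

n = 33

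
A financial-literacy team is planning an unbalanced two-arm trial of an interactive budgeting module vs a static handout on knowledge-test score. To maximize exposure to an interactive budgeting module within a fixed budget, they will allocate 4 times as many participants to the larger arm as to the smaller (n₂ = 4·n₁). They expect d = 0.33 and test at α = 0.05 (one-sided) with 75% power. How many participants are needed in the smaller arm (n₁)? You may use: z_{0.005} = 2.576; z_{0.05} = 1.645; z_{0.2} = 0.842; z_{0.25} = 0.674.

n₁ = 62

With allocation ratio k = n₂/n₁ = 4, Var(x̄₁−x̄₂) = σ²(1/n₁ + 1/(k·n₁)) = σ²·(k+1)/(k·n₁).
So n₁ = (1 + 1/k)·((z_{α} + z_β)/d)² = 1.250 × (2.319/0.33)².
n₁ = 1.250 × 49.38 = 61.7.
Round up: n₁ = 62, giving n₂ = 4 × 62 = 248.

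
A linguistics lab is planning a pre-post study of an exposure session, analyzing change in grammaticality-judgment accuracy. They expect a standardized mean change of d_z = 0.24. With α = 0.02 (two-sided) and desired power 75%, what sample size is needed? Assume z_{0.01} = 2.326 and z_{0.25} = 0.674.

n = 157 pairs

For a paired (one-sample on differences) test: n = ((z_{α/2} + z_β) / d)².
z_{α/2} + z_β = 2.326 + 0.674 = 3.000.
n = (3.000 / 0.24)² = 12.500² = 156.25.
Round up.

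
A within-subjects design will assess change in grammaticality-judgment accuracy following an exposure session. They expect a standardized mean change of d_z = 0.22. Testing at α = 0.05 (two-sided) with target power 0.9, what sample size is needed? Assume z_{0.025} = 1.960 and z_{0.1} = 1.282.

For a paired (one-sample on differences) test: n = ((z_{α/2} + z_β) / d)².
z_{α/2} + z_β = 1.960 + 1.282 = 3.242.
n = (3.242 / 0.22)² = 14.736² = 217.16.
Round up.

n = 218 pairs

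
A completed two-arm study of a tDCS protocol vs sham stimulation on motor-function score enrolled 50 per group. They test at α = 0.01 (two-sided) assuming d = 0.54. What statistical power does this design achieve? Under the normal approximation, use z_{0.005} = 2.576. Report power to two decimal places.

For two equal groups, power = Φ(d·√(n/2) − z_{α/2}).
d·√(n/2) = 0.54 × √(50/2) = 0.54 × 5.000 = 2.700.
z_β = 2.700 − 2.576 = 0.124.
Power = Φ(0.124) = 0.549.

power ≈ 0.55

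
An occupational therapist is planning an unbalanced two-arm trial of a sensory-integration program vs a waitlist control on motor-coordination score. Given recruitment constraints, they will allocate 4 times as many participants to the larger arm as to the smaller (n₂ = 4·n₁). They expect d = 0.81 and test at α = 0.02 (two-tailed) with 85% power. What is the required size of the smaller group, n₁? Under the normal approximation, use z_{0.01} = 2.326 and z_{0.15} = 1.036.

n₁ = 22

With allocation ratio k = n₂/n₁ = 4, Var(x̄₁−x̄₂) = σ²(1/n₁ + 1/(k·n₁)) = σ²·(k+1)/(k·n₁).
So n₁ = (1 + 1/k)·((z_{α/2} + z_β)/d)² = 1.250 × (3.362/0.81)².
n₁ = 1.250 × 17.23 = 21.5.
Round up: n₁ = 22, giving n₂ = 4 × 22 = 88.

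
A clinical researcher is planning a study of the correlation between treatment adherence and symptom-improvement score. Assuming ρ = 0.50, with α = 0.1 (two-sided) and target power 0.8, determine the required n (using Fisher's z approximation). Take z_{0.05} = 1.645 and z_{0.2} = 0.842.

n = 24

Fisher's z: C = ½·ln((1+r)/(1−r)) = ½·ln(3.0000) = 0.5493.
n = ((z_{α/2} + z_β)/C)² + 3.
(1.645 + 0.842) / 0.5493 = 2.487 / 0.5493 = 4.528.
n = 4.528² + 3 = 20.50 + 3 = 23.5.
Round up.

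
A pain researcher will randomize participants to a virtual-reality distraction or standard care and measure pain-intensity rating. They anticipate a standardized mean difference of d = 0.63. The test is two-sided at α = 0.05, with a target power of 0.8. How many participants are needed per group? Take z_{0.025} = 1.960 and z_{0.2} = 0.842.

For two independent groups with equal n: n = 2·((z_{α/2} + z_β) / d)².
z_{α/2} + z_β = 1.960 + 0.842 = 2.802.
n = 2 × (2.802 / 0.63)² = 2 × 4.448² = 2 × 19.78 = 39.6.
Round up to the next whole participant.

n = 40 per group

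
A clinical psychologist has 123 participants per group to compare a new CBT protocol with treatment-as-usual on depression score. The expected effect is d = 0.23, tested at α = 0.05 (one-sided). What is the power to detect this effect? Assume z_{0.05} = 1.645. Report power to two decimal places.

power ≈ 0.56

For two equal groups, power = Φ(d·√(n/2) − z_{α}).
d·√(n/2) = 0.23 × √(123/2) = 0.23 × 7.842 = 1.804.
z_β = 1.804 − 1.645 = 0.159.
Power = Φ(0.159) = 0.563.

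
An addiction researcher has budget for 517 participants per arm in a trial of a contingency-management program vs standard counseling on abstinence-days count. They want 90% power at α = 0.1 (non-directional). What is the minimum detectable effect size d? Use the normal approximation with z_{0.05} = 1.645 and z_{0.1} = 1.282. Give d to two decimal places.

d_min ≈ 0.18

For two independent groups of n = 517 each: d_min = (z_{α/2} + z_β)·√(2/n).
z-sum = 1.645 + 1.282 = 2.927.
d_min = 2.927 × √(2/517) = 2.927 × 0.0622 = 0.182.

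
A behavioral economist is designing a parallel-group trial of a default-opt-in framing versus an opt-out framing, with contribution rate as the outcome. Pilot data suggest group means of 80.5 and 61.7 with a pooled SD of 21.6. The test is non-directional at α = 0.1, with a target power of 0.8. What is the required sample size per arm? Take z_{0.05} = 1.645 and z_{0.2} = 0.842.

n = 17 per group

Cohen's d = |M₁ − M₂| / SD_pooled = |80.5 − 61.7| / 21.6 = 18.8 / 21.6 = 0.870.
For two independent groups with equal n: n = 2·((z_{α/2} + z_β) / d)².
z_{α/2} + z_β = 1.645 + 0.842 = 2.487.
n = 2 × (2.487 / 0.870)² = 2 × 2.859² = 2 × 8.17 = 16.3.
Round up to the next whole participant.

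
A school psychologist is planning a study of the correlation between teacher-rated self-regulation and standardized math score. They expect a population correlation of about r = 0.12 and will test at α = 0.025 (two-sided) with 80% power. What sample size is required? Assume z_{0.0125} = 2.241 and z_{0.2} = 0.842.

Fisher's z: C = ½·ln((1+r)/(1−r)) = ½·ln(1.2727) = 0.1206.
n = ((z_{α/2} + z_β)/C)² + 3.
(2.241 + 0.842) / 0.1206 = 3.083 / 0.1206 = 25.564.
n = 25.564² + 3 = 653.51 + 3 = 656.5.
Round up.

n = 657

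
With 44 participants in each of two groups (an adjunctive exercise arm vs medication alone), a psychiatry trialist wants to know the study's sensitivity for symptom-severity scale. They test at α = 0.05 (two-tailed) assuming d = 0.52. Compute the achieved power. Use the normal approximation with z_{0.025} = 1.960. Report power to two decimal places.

power ≈ 0.68

For two equal groups, power = Φ(d·√(n/2) − z_{α/2}).
d·√(n/2) = 0.52 × √(44/2) = 0.52 × 4.690 = 2.439.
z_β = 2.439 − 1.960 = 0.479.
Power = Φ(0.479) = 0.684.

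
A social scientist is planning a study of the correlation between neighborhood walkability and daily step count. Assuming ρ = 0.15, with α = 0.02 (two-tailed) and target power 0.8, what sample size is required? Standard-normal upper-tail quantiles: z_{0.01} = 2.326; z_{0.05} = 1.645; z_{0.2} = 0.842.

Fisher's z: C = ½·ln((1+r)/(1−r)) = ½·ln(1.3529) = 0.1511.
n = ((z_{α/2} + z_β)/C)² + 3.
(2.326 + 0.842) / 0.1511 = 3.168 / 0.1511 = 20.966.
n = 20.966² + 3 = 439.58 + 3 = 442.6.
Round up.

n = 443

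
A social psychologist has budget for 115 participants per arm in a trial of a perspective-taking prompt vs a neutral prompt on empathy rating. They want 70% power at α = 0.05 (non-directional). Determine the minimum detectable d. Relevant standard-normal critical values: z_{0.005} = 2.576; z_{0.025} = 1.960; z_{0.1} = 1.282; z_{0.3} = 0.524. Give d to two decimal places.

d_min ≈ 0.33

For two independent groups of n = 115 each: d_min = (z_{α/2} + z_β)·√(2/n).
z-sum = 1.960 + 0.524 = 2.484.
d_min = 2.484 × √(2/115) = 2.484 × 0.1319 = 0.328.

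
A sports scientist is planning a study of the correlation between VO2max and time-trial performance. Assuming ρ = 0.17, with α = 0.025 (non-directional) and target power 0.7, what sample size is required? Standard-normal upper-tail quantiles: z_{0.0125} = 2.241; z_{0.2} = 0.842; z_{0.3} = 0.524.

n = 263

Fisher's z: C = ½·ln((1+r)/(1−r)) = ½·ln(1.4096) = 0.1717.
n = ((z_{α/2} + z_β)/C)² + 3.
(2.241 + 0.524) / 0.1717 = 2.765 / 0.1717 = 16.104.
n = 16.104² + 3 = 259.33 + 3 = 262.3.
Round up.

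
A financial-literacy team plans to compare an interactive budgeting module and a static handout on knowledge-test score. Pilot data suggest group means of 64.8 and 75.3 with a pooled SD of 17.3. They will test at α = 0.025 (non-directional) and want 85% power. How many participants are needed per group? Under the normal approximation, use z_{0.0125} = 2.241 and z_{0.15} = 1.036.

n = 59 per group

Cohen's d = |M₁ − M₂| / SD_pooled = |64.8 − 75.3| / 17.3 = 10.5 / 17.3 = 0.607.
For two independent groups with equal n: n = 2·((z_{α/2} + z_β) / d)².
z_{α/2} + z_β = 2.241 + 1.036 = 3.277.
n = 2 × (3.277 / 0.607)² = 2 × 5.399² = 2 × 29.15 = 58.3.
Round up to the next whole participant.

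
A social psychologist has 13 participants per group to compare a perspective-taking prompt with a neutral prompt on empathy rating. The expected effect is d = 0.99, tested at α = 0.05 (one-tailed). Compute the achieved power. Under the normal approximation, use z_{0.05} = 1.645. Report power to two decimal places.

For two equal groups, power = Φ(d·√(n/2) − z_{α}).
d·√(n/2) = 0.99 × √(13/2) = 0.99 × 2.550 = 2.524.
z_β = 2.524 − 1.645 = 0.879.
Power = Φ(0.879) = 0.810.

power ≈ 0.81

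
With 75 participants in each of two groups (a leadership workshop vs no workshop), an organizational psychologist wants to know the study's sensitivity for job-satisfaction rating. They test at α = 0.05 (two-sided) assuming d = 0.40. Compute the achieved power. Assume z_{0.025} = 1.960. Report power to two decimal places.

For two equal groups, power = Φ(d·√(n/2) − z_{α/2}).
d·√(n/2) = 0.40 × √(75/2) = 0.40 × 6.124 = 2.449.
z_β = 2.449 − 1.960 = 0.489.
Power = Φ(0.489) = 0.688.

power ≈ 0.69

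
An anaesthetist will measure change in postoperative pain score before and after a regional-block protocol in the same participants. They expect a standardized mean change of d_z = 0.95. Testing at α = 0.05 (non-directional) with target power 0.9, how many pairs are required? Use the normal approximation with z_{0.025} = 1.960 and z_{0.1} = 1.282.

For a paired (one-sample on differences) test: n = ((z_{α/2} + z_β) / d)².
z_{α/2} + z_β = 1.960 + 1.282 = 3.242.
n = (3.242 / 0.95)² = 3.413² = 11.65.
Round up.

n = 12 pairs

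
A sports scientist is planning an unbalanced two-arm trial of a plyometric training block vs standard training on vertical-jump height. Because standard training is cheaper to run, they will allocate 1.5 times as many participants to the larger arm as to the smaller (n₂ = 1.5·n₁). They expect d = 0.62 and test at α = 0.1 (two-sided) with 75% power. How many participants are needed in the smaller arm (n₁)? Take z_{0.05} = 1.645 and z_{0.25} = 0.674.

With allocation ratio k = n₂/n₁ = 1.5, Var(x̄₁−x̄₂) = σ²(1/n₁ + 1/(k·n₁)) = σ²·(k+1)/(k·n₁).
So n₁ = (1 + 1/k)·((z_{α/2} + z_β)/d)² = 1.667 × (2.319/0.62)².
n₁ = 1.667 × 13.99 = 23.3.
Round up: n₁ = 24, giving n₂ = 1.5 × 24 = 36.

n₁ = 24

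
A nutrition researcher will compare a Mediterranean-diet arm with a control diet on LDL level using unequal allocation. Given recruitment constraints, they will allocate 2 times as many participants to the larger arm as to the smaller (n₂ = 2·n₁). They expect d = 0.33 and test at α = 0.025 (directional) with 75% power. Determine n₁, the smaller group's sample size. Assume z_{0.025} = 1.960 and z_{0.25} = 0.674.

With allocation ratio k = n₂/n₁ = 2, Var(x̄₁−x̄₂) = σ²(1/n₁ + 1/(k·n₁)) = σ²·(k+1)/(k·n₁).
So n₁ = (1 + 1/k)·((z_{α} + z_β)/d)² = 1.500 × (2.634/0.33)².
n₁ = 1.500 × 63.71 = 95.6.
Round up: n₁ = 96, giving n₂ = 2 × 96 = 192.

n₁ = 96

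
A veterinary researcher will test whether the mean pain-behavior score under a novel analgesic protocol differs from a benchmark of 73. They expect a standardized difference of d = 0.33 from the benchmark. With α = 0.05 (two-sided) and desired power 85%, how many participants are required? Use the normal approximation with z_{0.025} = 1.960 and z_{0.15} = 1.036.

For a one-sample test: n = ((z_{α/2} + z_β) / d)².
z_{α/2} + z_β = 1.960 + 1.036 = 2.996.
n = (2.996 / 0.33)² = 9.079² = 82.42.
Round up.

n = 83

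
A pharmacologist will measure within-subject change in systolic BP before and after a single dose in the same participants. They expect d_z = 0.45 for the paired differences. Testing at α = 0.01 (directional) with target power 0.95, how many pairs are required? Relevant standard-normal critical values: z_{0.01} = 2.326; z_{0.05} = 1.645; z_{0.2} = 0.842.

For a paired (one-sample on differences) test: n = ((z_{α} + z_β) / d)².
z_{α} + z_β = 2.326 + 1.645 = 3.971.
n = (3.971 / 0.45)² = 8.824² = 77.87.
Round up.

n = 78 pairs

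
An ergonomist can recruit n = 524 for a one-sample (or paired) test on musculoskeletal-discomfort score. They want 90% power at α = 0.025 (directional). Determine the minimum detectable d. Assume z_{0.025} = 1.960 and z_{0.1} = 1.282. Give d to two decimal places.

For a single sample (or paired design) of n = 524: d_min = (z_{α} + z_β)/√n.
z-sum = 1.960 + 1.282 = 3.242.
d_min = 3.242 / √524 = 3.242 / 22.891 = 0.142.

d_min ≈ 0.14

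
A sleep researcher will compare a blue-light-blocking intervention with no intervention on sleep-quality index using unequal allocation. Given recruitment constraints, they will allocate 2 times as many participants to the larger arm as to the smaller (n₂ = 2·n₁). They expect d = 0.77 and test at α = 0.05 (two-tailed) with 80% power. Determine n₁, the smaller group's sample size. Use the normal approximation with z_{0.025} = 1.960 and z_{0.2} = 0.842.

With allocation ratio k = n₂/n₁ = 2, Var(x̄₁−x̄₂) = σ²(1/n₁ + 1/(k·n₁)) = σ²·(k+1)/(k·n₁).
So n₁ = (1 + 1/k)·((z_{α/2} + z_β)/d)² = 1.500 × (2.802/0.77)².
n₁ = 1.500 × 13.24 = 19.9.
Round up: n₁ = 20, giving n₂ = 2 × 20 = 40.

n₁ = 20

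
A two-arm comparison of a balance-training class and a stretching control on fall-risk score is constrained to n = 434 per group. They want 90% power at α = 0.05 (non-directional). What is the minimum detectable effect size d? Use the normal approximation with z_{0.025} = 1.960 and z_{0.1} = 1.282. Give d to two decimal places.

d_min ≈ 0.22

For two independent groups of n = 434 each: d_min = (z_{α/2} + z_β)·√(2/n).
z-sum = 1.960 + 1.282 = 3.242.
d_min = 3.242 × √(2/434) = 3.242 × 0.0679 = 0.220.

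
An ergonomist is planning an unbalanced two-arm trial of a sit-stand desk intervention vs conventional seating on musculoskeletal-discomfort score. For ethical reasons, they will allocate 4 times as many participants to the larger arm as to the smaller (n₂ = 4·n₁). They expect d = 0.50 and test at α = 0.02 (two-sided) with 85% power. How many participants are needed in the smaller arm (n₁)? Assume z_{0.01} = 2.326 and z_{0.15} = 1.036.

n₁ = 57

With allocation ratio k = n₂/n₁ = 4, Var(x̄₁−x̄₂) = σ²(1/n₁ + 1/(k·n₁)) = σ²·(k+1)/(k·n₁).
So n₁ = (1 + 1/k)·((z_{α/2} + z_β)/d)² = 1.250 × (3.362/0.50)².
n₁ = 1.250 × 45.21 = 56.5.
Round up: n₁ = 57, giving n₂ = 4 × 57 = 228.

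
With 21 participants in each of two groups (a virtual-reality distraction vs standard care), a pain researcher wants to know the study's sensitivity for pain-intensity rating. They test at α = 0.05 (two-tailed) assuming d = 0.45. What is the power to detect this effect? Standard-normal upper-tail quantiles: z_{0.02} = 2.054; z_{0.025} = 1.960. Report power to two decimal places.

For two equal groups, power = Φ(d·√(n/2) − z_{α/2}).
d·√(n/2) = 0.45 × √(21/2) = 0.45 × 3.240 = 1.458.
z_β = 1.458 − 1.960 = -0.502.
Power = Φ(-0.502) = 0.308.

power ≈ 0.31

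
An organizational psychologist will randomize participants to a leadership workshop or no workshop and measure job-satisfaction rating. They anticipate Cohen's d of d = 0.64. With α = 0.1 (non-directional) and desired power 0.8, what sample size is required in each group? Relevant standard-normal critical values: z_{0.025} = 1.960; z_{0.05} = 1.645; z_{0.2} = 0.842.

For two independent groups with equal n: n = 2·((z_{α/2} + z_β) / d)².
z_{α/2} + z_β = 1.645 + 0.842 = 2.487.
n = 2 × (2.487 / 0.64)² = 2 × 3.886² = 2 × 15.10 = 30.2.
Round up to the next whole participant.

n = 31 per group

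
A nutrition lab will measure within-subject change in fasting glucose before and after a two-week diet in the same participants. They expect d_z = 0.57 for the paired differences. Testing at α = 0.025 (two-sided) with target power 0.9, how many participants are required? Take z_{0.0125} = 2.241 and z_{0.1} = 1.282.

n = 39 pairs

For a paired (one-sample on differences) test: n = ((z_{α/2} + z_β) / d)².
z_{α/2} + z_β = 2.241 + 1.282 = 3.523.
n = (3.523 / 0.57)² = 6.181² = 38.20.
Round up.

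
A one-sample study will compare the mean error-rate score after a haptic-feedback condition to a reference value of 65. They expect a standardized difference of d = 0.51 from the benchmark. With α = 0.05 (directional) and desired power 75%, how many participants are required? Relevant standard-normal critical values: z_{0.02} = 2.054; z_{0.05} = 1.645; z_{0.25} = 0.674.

For a one-sample test: n = ((z_{α} + z_β) / d)².
z_{α} + z_β = 1.645 + 0.674 = 2.319.
n = (2.319 / 0.51)² = 4.547² = 20.68.
Round up.

n = 21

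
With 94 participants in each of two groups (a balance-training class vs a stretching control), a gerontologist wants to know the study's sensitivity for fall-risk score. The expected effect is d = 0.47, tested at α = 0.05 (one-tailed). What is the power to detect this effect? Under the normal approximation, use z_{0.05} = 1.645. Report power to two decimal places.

For two equal groups, power = Φ(d·√(n/2) − z_{α}).
d·√(n/2) = 0.47 × √(94/2) = 0.47 × 6.856 = 3.222.
z_β = 3.222 − 1.645 = 1.577.
Power = Φ(1.577) = 0.943.

power ≈ 0.94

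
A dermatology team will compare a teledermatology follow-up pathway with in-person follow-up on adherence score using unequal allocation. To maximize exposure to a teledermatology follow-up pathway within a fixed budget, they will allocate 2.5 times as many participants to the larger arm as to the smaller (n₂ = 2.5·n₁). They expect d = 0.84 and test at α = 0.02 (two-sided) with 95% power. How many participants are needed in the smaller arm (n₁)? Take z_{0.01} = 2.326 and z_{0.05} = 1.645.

n₁ = 32

With allocation ratio k = n₂/n₁ = 2.5, Var(x̄₁−x̄₂) = σ²(1/n₁ + 1/(k·n₁)) = σ²·(k+1)/(k·n₁).
So n₁ = (1 + 1/k)·((z_{α/2} + z_β)/d)² = 1.400 × (3.971/0.84)².
n₁ = 1.400 × 22.35 = 31.3.
Round up: n₁ = 32, giving n₂ = 2.5 × 32 = 80.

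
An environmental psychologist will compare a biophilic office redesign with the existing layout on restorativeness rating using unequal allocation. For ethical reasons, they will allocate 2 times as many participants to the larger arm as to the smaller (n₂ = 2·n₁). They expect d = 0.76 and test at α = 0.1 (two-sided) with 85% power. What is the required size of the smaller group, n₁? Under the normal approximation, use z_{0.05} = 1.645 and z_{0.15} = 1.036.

n₁ = 19

With allocation ratio k = n₂/n₁ = 2, Var(x̄₁−x̄₂) = σ²(1/n₁ + 1/(k·n₁)) = σ²·(k+1)/(k·n₁).
So n₁ = (1 + 1/k)·((z_{α/2} + z_β)/d)² = 1.500 × (2.681/0.76)².
n₁ = 1.500 × 12.44 = 18.7.
Round up: n₁ = 19, giving n₂ = 2 × 19 = 38.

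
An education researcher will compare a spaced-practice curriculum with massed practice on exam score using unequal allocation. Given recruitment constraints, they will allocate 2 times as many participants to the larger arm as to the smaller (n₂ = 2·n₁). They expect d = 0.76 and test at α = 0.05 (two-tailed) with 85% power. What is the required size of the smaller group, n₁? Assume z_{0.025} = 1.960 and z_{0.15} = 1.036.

n₁ = 24

With allocation ratio k = n₂/n₁ = 2, Var(x̄₁−x̄₂) = σ²(1/n₁ + 1/(k·n₁)) = σ²·(k+1)/(k·n₁).
So n₁ = (1 + 1/k)·((z_{α/2} + z_β)/d)² = 1.500 × (2.996/0.76)².
n₁ = 1.500 × 15.54 = 23.3.
Round up: n₁ = 24, giving n₂ = 2 × 24 = 48.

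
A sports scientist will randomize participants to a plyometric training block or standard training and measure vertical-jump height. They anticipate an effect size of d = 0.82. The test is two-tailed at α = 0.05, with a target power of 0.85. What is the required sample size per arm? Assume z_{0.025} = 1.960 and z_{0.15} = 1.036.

n = 27 per group

For two independent groups with equal n: n = 2·((z_{α/2} + z_β) / d)².
z_{α/2} + z_β = 1.960 + 1.036 = 2.996.
n = 2 × (2.996 / 0.82)² = 2 × 3.654² = 2 × 13.35 = 26.7.
Round up to the next whole participant.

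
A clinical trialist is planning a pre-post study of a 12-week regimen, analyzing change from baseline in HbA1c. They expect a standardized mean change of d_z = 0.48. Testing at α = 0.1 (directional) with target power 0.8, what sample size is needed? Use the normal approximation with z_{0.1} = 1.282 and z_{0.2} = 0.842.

For a paired (one-sample on differences) test: n = ((z_{α} + z_β) / d)².
z_{α} + z_β = 1.282 + 0.842 = 2.124.
n = (2.124 / 0.48)² = 4.425² = 19.58.
Round up.

n = 20 pairs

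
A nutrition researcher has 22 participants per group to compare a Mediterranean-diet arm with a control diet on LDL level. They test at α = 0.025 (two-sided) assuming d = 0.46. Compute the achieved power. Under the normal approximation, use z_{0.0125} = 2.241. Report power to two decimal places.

power ≈ 0.24

For two equal groups, power = Φ(d·√(n/2) − z_{α/2}).
d·√(n/2) = 0.46 × √(22/2) = 0.46 × 3.317 = 1.526.
z_β = 1.526 − 2.241 = -0.715.
Power = Φ(-0.715) = 0.237.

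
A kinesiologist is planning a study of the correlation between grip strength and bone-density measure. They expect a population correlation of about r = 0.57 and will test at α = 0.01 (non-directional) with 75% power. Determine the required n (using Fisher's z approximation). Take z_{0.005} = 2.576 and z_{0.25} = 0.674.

n = 29

Fisher's z: C = ½·ln((1+r)/(1−r)) = ½·ln(3.6512) = 0.6475.
n = ((z_{α/2} + z_β)/C)² + 3.
(2.576 + 0.674) / 0.6475 = 3.250 / 0.6475 = 5.019.
n = 5.019² + 3 = 25.19 + 3 = 28.2.
Round up.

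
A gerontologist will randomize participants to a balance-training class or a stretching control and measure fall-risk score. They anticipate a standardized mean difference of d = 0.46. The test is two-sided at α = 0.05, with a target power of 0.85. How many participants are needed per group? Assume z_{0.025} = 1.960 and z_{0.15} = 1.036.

For two independent groups with equal n: n = 2·((z_{α/2} + z_β) / d)².
z_{α/2} + z_β = 1.960 + 1.036 = 2.996.
n = 2 × (2.996 / 0.46)² = 2 × 6.513² = 2 × 42.42 = 84.8.
Round up to the next whole participant.

n = 85 per group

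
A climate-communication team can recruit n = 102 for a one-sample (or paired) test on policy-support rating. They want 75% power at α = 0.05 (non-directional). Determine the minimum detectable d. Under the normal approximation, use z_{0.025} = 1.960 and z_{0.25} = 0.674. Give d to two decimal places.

d_min ≈ 0.26

For a single sample (or paired design) of n = 102: d_min = (z_{α/2} + z_β)/√n.
z-sum = 1.960 + 0.674 = 2.634.
d_min = 2.634 / √102 = 2.634 / 10.100 = 0.261.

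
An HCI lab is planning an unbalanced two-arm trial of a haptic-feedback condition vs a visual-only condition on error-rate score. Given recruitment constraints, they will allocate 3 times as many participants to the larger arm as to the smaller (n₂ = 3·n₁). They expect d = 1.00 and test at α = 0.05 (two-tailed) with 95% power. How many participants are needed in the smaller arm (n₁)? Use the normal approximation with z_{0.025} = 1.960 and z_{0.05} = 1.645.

n₁ = 18

With allocation ratio k = n₂/n₁ = 3, Var(x̄₁−x̄₂) = σ²(1/n₁ + 1/(k·n₁)) = σ²·(k+1)/(k·n₁).
So n₁ = (1 + 1/k)·((z_{α/2} + z_β)/d)² = 1.333 × (3.605/1.00)².
n₁ = 1.333 × 13.00 = 17.3.
Round up: n₁ = 18, giving n₂ = 3 × 18 = 54.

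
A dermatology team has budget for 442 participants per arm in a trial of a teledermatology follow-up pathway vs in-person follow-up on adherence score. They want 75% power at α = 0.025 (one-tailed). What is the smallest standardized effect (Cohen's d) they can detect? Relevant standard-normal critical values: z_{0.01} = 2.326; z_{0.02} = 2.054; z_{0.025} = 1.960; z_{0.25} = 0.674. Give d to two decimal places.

For two independent groups of n = 442 each: d_min = (z_{α} + z_β)·√(2/n).
z-sum = 1.960 + 0.674 = 2.634.
d_min = 2.634 × √(2/442) = 2.634 × 0.0673 = 0.177.

d_min ≈ 0.18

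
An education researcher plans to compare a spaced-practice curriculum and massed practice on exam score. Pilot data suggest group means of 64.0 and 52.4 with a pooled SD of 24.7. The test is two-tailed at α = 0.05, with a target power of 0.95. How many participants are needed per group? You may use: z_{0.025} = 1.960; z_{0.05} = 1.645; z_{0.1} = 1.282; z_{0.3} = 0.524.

Cohen's d = |M₁ − M₂| / SD_pooled = |64.0 − 52.4| / 24.7 = 11.6 / 24.7 = 0.470.
For two independent groups with equal n: n = 2·((z_{α/2} + z_β) / d)².
z_{α/2} + z_β = 1.960 + 1.645 = 3.605.
n = 2 × (3.605 / 0.470)² = 2 × 7.670² = 2 × 58.83 = 117.7.
Round up to the next whole participant.

n = 118 per group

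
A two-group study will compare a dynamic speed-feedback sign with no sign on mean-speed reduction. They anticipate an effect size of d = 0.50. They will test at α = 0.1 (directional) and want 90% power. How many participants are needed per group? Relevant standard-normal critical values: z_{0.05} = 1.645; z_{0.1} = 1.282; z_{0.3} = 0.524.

For two independent groups with equal n: n = 2·((z_{α} + z_β) / d)².
z_{α} + z_β = 1.282 + 1.282 = 2.564.
n = 2 × (2.564 / 0.50)² = 2 × 5.128² = 2 × 26.30 = 52.6.
Round up to the next whole participant.

n = 53 per group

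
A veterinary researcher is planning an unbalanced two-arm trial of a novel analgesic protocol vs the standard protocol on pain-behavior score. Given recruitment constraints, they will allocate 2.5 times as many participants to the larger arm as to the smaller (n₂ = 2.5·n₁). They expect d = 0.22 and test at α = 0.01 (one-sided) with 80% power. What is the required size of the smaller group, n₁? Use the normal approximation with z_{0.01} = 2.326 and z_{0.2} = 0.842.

n₁ = 291

With allocation ratio k = n₂/n₁ = 2.5, Var(x̄₁−x̄₂) = σ²(1/n₁ + 1/(k·n₁)) = σ²·(k+1)/(k·n₁).
So n₁ = (1 + 1/k)·((z_{α} + z_β)/d)² = 1.400 × (3.168/0.22)².
n₁ = 1.400 × 207.36 = 290.3.
Round up: n₁ = 291, giving n₂ = ⌈2.5 × 291⌉ = ⌈727.5⌉ = 728.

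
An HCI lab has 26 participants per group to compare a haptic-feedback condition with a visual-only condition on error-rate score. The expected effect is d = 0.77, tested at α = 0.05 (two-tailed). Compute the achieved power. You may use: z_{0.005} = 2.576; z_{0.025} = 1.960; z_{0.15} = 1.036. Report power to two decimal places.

For two equal groups, power = Φ(d·√(n/2) − z_{α/2}).
d·√(n/2) = 0.77 × √(26/2) = 0.77 × 3.606 = 2.776.
z_β = 2.776 − 1.960 = 0.816.
Power = Φ(0.816) = 0.793.

power ≈ 0.79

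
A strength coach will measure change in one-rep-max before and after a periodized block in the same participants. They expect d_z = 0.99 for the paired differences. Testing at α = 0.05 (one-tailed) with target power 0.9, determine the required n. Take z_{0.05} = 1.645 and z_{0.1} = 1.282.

n = 9 pairs

For a paired (one-sample on differences) test: n = ((z_{α} + z_β) / d)².
z_{α} + z_β = 1.645 + 1.282 = 2.927.
n = (2.927 / 0.99)² = 2.957² = 8.74.
Round up.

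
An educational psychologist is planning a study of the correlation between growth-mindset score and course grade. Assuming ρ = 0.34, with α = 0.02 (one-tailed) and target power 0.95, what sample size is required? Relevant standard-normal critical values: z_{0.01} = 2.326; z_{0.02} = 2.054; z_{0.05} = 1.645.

Fisher's z: C = ½·ln((1+r)/(1−r)) = ½·ln(2.0303) = 0.3541.
n = ((z_{α} + z_β)/C)² + 3.
(2.054 + 1.645) / 0.3541 = 3.699 / 0.3541 = 10.446.
n = 10.446² + 3 = 109.12 + 3 = 112.1.
Round up.

n = 113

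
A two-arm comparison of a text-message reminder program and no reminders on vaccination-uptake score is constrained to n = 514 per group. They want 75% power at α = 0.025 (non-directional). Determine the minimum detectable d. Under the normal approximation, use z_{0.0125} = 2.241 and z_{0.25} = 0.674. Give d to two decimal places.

d_min ≈ 0.18

For two independent groups of n = 514 each: d_min = (z_{α/2} + z_β)·√(2/n).
z-sum = 2.241 + 0.674 = 2.915.
d_min = 2.915 × √(2/514) = 2.915 × 0.0624 = 0.182.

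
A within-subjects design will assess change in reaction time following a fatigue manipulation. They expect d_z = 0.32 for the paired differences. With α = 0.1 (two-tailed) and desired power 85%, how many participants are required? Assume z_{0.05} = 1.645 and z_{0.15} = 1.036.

For a paired (one-sample on differences) test: n = ((z_{α/2} + z_β) / d)².
z_{α/2} + z_β = 1.645 + 1.036 = 2.681.
n = (2.681 / 0.32)² = 8.378² = 70.19.
Round up.

n = 71 pairs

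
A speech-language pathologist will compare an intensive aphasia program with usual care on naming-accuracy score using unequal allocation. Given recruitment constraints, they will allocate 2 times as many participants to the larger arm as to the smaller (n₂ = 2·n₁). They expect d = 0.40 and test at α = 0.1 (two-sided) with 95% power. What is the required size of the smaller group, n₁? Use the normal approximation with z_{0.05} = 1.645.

n₁ = 102

With allocation ratio k = n₂/n₁ = 2, Var(x̄₁−x̄₂) = σ²(1/n₁ + 1/(k·n₁)) = σ²·(k+1)/(k·n₁).
So n₁ = (1 + 1/k)·((z_{α/2} + z_β)/d)² = 1.500 × (3.290/0.40)².
n₁ = 1.500 × 67.65 = 101.5.
Round up: n₁ = 102, giving n₂ = 2 × 102 = 204.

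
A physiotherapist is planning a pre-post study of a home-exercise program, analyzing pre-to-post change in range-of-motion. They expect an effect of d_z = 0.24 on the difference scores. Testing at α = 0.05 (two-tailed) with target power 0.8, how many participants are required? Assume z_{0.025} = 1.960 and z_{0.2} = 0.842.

For a paired (one-sample on differences) test: n = ((z_{α/2} + z_β) / d)².
z_{α/2} + z_β = 1.960 + 0.842 = 2.802.
n = (2.802 / 0.24)² = 11.675² = 136.31.
Round up.

n = 137 pairs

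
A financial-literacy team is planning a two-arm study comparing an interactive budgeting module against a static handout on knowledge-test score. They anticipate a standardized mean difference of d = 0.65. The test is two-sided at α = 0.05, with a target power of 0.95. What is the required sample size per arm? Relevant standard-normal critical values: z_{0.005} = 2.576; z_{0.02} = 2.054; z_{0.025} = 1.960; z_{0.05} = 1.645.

n = 62 per group

For two independent groups with equal n: n = 2·((z_{α/2} + z_β) / d)².
z_{α/2} + z_β = 1.960 + 1.645 = 3.605.
n = 2 × (3.605 / 0.65)² = 2 × 5.546² = 2 × 30.76 = 61.5.
Round up to the next whole participant.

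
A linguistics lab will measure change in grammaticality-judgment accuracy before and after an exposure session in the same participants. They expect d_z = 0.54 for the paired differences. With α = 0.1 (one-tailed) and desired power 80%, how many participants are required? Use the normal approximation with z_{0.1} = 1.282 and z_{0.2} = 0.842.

n = 16 pairs

For a paired (one-sample on differences) test: n = ((z_{α} + z_β) / d)².
z_{α} + z_β = 1.282 + 0.842 = 2.124.
n = (2.124 / 0.54)² = 3.933² = 15.47.
Round up.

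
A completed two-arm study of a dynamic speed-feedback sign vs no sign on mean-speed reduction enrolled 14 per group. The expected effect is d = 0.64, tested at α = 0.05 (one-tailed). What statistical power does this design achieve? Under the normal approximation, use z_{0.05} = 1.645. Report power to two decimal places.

For two equal groups, power = Φ(d·√(n/2) − z_{α}).
d·√(n/2) = 0.64 × √(14/2) = 0.64 × 2.646 = 1.693.
z_β = 1.693 − 1.645 = 0.048.
Power = Φ(0.048) = 0.519.

power ≈ 0.52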